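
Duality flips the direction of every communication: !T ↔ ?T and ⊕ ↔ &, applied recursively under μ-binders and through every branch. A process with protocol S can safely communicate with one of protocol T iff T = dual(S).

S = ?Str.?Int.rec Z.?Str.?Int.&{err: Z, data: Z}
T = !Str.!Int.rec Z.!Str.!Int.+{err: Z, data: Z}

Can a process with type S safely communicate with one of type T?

YES

?Str vs !Str  ✓
  ?Int vs !Int  ✓
    rec Z vs rec Z  ✓ (binder kept)
      ?Str vs !Str  ✓
        ?Int vs !Int  ✓
          &{err,data} vs +{err,data}  ✓ label sets agree
            [err]
              Z vs Z  ✓
            [data]
              Z vs Z  ✓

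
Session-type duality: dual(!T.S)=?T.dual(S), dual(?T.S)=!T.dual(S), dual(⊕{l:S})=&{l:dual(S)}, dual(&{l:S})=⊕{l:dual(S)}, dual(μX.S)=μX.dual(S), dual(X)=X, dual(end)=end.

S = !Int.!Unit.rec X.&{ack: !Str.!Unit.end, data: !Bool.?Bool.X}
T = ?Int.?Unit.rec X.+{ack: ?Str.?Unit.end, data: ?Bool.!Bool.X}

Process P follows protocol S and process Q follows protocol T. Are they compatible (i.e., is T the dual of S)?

YES

!Int vs ?Int  match
  !Unit vs ?Unit  match
    rec X vs rec X  match (μ self-dual)
      &{ack,data} vs +{ack,data}  match label sets agree
        [ack]
          !Str vs ?Str  match
            !Unit vs ?Unit  match
              end vs end  match
        [data]
          !Bool vs ?Bool  match
            ?Bool vs !Bool  match
              X vs X  match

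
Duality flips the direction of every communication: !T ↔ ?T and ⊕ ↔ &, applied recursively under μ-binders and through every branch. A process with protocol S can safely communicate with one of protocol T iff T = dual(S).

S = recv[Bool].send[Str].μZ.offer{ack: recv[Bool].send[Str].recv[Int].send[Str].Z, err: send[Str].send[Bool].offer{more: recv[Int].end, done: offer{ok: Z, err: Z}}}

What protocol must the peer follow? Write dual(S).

send[Bool].recv[Str].μZ.select{ack: send[Bool].recv[Str].send[Int].recv[Str].Z, err: recv[Str].recv[Bool].select{more: send[Int].end, done: select{ok: Z, err: Z}}}

recv[Bool] → send[Bool]
  send[Str] → recv[Str]
    μZ → μZ  (rec unchanged)
      offer{ack,err} → select{ack,err}  (external→internal)
        case ack:
          recv[Bool] → send[Bool]
            send[Str] → recv[Str]
              recv[Int] → send[Int]
                send[Str] → recv[Str]
                  dual(Z) = Z
        case err:
          send[Str] → recv[Str]
            send[Bool] → recv[Bool]
              offer{more,done} → select{more,done}  (external→internal)
                case more:
                  recv[Int] → send[Int]
                    dual(end) = end
                case done:
                  offer{ok,err} → select{ok,err}  (external→internal)
                    case ok:
                      dual(Z) = Z
                    case err:
                      dual(Z) = Z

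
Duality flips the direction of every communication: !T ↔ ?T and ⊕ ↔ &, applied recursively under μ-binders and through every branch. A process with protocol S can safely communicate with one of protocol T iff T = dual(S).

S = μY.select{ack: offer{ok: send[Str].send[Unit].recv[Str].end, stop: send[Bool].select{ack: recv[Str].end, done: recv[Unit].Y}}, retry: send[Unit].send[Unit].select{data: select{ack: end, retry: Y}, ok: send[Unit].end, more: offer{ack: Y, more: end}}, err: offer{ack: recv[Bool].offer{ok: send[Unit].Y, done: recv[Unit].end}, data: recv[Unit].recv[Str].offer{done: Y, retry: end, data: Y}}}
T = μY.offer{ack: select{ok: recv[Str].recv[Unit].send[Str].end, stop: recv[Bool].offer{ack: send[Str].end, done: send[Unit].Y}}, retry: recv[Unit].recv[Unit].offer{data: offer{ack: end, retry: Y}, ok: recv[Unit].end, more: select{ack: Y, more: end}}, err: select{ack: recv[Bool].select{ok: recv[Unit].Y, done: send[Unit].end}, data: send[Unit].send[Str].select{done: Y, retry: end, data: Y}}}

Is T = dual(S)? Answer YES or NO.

NO

μY ‖ μY  match (rec unchanged)
  select{ack,retry,err} ‖ offer{ack,retry,err}  match label sets agree
    • ack:
      offer{ok,stop} ‖ select{ok,stop}  match label sets agree
        • ok:
          send[Str] ‖ recv[Str]  match
            send[Unit] ‖ recv[Unit]  match
              recv[Str] ‖ send[Str]  match
                end ‖ end  match
        • stop:
          send[Bool] ‖ recv[Bool]  match
            select{ack,done} ‖ offer{ack,done}  match label sets agree
              • ack:
                recv[Str] ‖ send[Str]  match
                  end ‖ end  match
              • done:
                recv[Unit] ‖ send[Unit]  match
                  Y ‖ Y  match
    • retry:
      send[Unit] ‖ recv[Unit]  match
        send[Unit] ‖ recv[Unit]  match
          select{data,ok,more} ‖ offer{data,ok,more}  match label sets agree
            • data:
              select{ack,retry} ‖ offer{ack,retry}  match label sets agree
                • ack:
                  end ‖ end  match
                • retry:
                  Y ‖ Y  match
            • ok:
              send[Unit] ‖ recv[Unit]  match
                end ‖ end  match
            • more:
              offer{ack,more} ‖ select{ack,more}  match label sets agree
                • ack:
                  Y ‖ Y  match
                • more:
                  end ‖ end  match
    • err:
      offer{ack,data} ‖ select{ack,data}  match label sets agree
        • ack:
          recv[Bool] ‖ recv[Bool]  ✗ same direction on both sides — not dual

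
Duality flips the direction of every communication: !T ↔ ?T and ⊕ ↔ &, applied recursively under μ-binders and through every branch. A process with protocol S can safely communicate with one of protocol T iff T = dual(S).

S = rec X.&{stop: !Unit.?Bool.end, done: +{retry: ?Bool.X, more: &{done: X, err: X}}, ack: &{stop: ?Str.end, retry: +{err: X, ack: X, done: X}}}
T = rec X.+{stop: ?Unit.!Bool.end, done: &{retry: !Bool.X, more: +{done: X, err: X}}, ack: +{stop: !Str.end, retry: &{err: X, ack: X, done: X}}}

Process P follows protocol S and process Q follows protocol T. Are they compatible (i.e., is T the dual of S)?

YES

rec X ‖ rec X  ✓ (binder kept)
  &{stop,done,ack} ‖ +{stop,done,ack}  ✓ labels match
    • stop:
      !Unit ‖ ?Unit  ✓
        ?Bool ‖ !Bool  ✓
          end ‖ end  ✓
    • done:
      +{retry,more} ‖ &{retry,more}  ✓ labels match
        • retry:
          ?Bool ‖ !Bool  ✓
            X ‖ X  ✓
        • more:
          &{done,err} ‖ +{done,err}  ✓ labels match
            • done:
              X ‖ X  ✓
            • err:
              X ‖ X  ✓
    • ack:
      &{stop,retry} ‖ +{stop,retry}  ✓ labels match
        • stop:
          ?Str ‖ !Str  ✓
            end ‖ end  ✓
        • retry:
          +{err,ack,done} ‖ &{err,ack,done}  ✓ labels match
            • err:
              X ‖ X  ✓
            • ack:
              X ‖ X  ✓
            • done:
              X ‖ X  ✓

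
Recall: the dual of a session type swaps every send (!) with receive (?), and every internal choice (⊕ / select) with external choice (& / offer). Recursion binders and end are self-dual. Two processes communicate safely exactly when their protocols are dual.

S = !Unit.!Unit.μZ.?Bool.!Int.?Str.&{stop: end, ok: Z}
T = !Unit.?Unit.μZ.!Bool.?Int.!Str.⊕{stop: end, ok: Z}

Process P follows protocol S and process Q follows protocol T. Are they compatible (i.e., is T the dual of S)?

NO

!Unit vs !Unit  ✗ same direction on both sides — not dual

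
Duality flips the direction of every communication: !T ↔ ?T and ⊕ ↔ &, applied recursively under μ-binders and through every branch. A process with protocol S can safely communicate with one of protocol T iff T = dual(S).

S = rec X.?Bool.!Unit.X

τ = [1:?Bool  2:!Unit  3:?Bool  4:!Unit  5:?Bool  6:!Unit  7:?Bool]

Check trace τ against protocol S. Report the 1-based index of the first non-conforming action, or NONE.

@1 ?Bool  ok  state: !Unit.rec X.…
@2 !Unit  ok  state: rec X.…
@3 ?Bool  ok  state: !Unit.rec X.…
@4 !Unit  ok  state: rec X.…
@5 ?Bool  ok  state: !Unit.rec X.…
@6 !Unit  ok  state: rec X.…
@7 ?Bool  ok  state: !Unit.rec X.…
all 7 steps conform

NONE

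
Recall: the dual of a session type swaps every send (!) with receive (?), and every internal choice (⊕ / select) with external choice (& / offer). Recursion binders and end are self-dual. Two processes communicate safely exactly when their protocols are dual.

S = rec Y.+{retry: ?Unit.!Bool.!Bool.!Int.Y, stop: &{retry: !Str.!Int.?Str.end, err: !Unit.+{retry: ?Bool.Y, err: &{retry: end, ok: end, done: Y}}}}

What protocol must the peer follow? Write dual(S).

rec Y.&{retry: !Unit.?Bool.?Bool.?Int.Y, stop: +{retry: ?Str.?Int.!Str.end, err: ?Unit.&{retry: !Bool.Y, err: +{retry: end, ok: end, done: Y}}}}

rec Y → rec Y  (rec unchanged)
  +{retry,stop} → &{retry,stop}  (select→offer)
    [retry]
      ?Unit → !Unit
        !Bool → ?Bool
          !Bool → ?Bool
            !Int → ?Int
              dual(Y) = Y
    [stop]
      &{retry,err} → +{retry,err}  (external→internal)
        [retry]
          !Str → ?Str
            !Int → ?Int
              ?Str → !Str
                dual(end) = end
        [err]
          !Unit → ?Unit
            +{retry,err} → &{retry,err}  (select→offer)
              [retry]
                ?Bool → !Bool
                  dual(Y) = Y
              [err]
                &{retry,ok,done} → +{retry,ok,done}  (external→internal)
                  [retry]
                    dual(end) = end
                  [ok]
                    dual(end) = end
                  [done]
                    dual(Y) = Y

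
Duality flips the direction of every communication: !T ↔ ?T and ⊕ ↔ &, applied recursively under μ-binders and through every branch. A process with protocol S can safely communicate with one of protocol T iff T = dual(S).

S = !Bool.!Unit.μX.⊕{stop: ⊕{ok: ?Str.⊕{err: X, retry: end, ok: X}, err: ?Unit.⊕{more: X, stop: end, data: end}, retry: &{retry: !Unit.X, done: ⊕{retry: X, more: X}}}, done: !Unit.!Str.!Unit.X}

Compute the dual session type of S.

?Bool.?Unit.μX.&{stop: &{ok: !Str.&{err: X, retry: end, ok: X}, err: !Unit.&{more: X, stop: end, data: end}, retry: ⊕{retry: ?Unit.X, done: &{retry: X, more: X}}}, done: ?Unit.?Str.?Unit.X}

!Bool ↦ ?Bool
  !Unit ↦ ?Unit
    μX ↦ μX  (rec unchanged)
      ⊕{stop,done} ↦ &{stop,done}  (⊕→&)
        case stop:
          ⊕{ok,err,retry} ↦ &{ok,err,retry}  (⊕→&)
            case ok:
              ?Str ↦ !Str
                ⊕{err,retry,ok} ↦ &{err,retry,ok}  (⊕→&)
                  case err:
                    X ↦ X
                  case retry:
                    end ↦ end
                  case ok:
                    X ↦ X
            case err:
              ?Unit ↦ !Unit
                ⊕{more,stop,data} ↦ &{more,stop,data}  (⊕→&)
                  case more:
                    X ↦ X
                  case stop:
                    end ↦ end
                  case data:
                    end ↦ end
            case retry:
              &{retry,done} ↦ ⊕{retry,done}  (external→internal)
                case retry:
                  !Unit ↦ ?Unit
                    X ↦ X
                case done:
                  ⊕{retry,more} ↦ &{retry,more}  (⊕→&)
                    case retry:
                      X ↦ X
                    case more:
                      X ↦ X
        case done:
          !Unit ↦ ?Unit
            !Str ↦ ?Str
              !Unit ↦ ?Unit
                X ↦ X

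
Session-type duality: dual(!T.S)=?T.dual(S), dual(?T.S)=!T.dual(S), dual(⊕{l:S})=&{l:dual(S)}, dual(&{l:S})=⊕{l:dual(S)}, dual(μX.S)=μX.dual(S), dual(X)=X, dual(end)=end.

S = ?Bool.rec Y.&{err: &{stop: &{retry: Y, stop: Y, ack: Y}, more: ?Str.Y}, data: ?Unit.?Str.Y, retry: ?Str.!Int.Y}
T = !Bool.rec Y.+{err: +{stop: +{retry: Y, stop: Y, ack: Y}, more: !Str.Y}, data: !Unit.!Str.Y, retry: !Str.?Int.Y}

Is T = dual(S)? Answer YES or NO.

YES

?Bool | !Bool  match
  rec Y | rec Y  match (binder kept)
    &{err,data,retry} | +{err,data,retry}  match labels match
      • err:
        &{stop,more} | +{stop,more}  match labels match
          • stop:
            &{retry,stop,ack} | +{retry,stop,ack}  match labels match
              • retry:
                Y | Y  match
              • stop:
                Y | Y  match
              • ack:
                Y | Y  match
          • more:
            ?Str | !Str  match
              Y | Y  match
      • data:
        ?Unit | !Unit  match
          ?Str | !Str  match
            Y | Y  match
      • retry:
        ?Str | !Str  match
          !Int | ?Int  match
            Y | Y  match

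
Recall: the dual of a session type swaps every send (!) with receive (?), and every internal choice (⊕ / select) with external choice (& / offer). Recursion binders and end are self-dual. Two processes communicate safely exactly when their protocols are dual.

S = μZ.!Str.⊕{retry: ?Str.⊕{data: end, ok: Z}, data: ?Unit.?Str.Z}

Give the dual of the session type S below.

μZ = μZ  (binder kept)
  !Str = ?Str
    ⊕{retry,data} = &{retry,data}  (internal→external)
      case retry:
        ?Str = !Str
          ⊕{data,ok} = &{data,ok}  (internal→external)
            case data:
              end ↦ end
            case ok:
              Z ↦ Z
      case data:
        ?Unit = !Unit
          ?Str = !Str
            Z ↦ Z

μZ.?Str.&{retry: !Str.&{data: end, ok: Z}, data: !Unit.!Str.Z}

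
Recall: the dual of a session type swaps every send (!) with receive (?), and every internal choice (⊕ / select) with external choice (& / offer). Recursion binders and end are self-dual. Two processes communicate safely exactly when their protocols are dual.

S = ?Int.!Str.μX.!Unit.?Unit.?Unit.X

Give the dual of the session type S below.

!Int.?Str.μX.?Unit.!Unit.!Unit.X

?Int ↦ !Int
  !Str ↦ ?Str
    μX ↦ μX  (binder kept)
      !Unit ↦ ?Unit
        ?Unit ↦ !Unit
          ?Unit ↦ !Unit
            X self-dual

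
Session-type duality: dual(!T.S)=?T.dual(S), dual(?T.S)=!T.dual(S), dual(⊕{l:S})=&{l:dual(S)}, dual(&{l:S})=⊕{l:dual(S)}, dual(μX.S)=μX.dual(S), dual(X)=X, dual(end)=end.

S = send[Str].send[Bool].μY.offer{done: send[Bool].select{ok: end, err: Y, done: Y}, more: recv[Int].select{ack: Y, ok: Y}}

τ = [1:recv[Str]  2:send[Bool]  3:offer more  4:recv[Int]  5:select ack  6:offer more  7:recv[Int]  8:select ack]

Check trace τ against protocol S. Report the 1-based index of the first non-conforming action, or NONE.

1

[1] got recv[Str], protocol expects send[Str]  ✗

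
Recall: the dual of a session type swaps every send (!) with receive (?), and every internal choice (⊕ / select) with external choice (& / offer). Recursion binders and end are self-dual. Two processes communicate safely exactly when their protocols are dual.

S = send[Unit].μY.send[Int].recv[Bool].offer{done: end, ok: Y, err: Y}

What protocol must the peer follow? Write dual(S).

recv[Unit].μY.recv[Int].send[Bool].select{done: end, ok: Y, err: Y}

send[Unit] ↦ recv[Unit]
  μY ↦ μY  (binder kept)
    send[Int] ↦ recv[Int]
      recv[Bool] ↦ send[Bool]
        offer{done,ok,err} ↦ select{done,ok,err}  (offer→select)
          [done]
            end self-dual
          [ok]
            Y self-dual
          [err]
            Y self-dual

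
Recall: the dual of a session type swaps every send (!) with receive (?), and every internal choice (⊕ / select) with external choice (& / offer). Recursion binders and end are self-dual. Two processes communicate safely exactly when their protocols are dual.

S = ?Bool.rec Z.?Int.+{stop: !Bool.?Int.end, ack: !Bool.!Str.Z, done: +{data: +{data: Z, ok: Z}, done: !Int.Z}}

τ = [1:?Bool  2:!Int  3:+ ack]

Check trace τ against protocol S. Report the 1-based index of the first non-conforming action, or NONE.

2

@1 ?Bool  ✓  now at rec Z.…
@2 got !Int, protocol expects ?Int  ✗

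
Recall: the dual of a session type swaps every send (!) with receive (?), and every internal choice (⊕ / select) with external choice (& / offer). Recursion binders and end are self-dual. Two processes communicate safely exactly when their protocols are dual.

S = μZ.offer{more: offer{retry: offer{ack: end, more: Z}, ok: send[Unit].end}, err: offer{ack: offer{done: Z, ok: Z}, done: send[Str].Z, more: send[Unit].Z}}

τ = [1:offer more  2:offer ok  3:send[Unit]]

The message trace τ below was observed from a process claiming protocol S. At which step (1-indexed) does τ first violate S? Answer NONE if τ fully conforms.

step 1: offer more  match  residual = offer{retry: offer{ack: end, more: μZ.…}, ok: send[Unit].end}
step 2: offer ok  match  residual = send[Unit].end
step 3: send[Unit]  match  residual = end
trace exhausted — no violation

NONE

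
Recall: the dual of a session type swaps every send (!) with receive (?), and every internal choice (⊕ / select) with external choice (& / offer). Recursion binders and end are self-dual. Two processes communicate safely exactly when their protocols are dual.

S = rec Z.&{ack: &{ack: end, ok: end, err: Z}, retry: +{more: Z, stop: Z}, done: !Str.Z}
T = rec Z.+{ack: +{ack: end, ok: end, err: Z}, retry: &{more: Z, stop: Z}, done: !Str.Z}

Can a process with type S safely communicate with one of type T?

rec Z vs rec Z  ok (rec unchanged)
  &{ack,retry,done} vs +{ack,retry,done}  ok same labels
    case ack:
      &{ack,ok,err} vs +{ack,ok,err}  ok same labels
        case ack:
          end vs end  ok
        case ok:
          end vs end  ok
        case err:
          Z vs Z  ok
    case retry:
      +{more,stop} vs &{more,stop}  ok same labels
        case more:
          Z vs Z  ok
        case stop:
          Z vs Z  ok
    case done:
      !Str vs !Str  ✗ same direction on both sides — not dual

NO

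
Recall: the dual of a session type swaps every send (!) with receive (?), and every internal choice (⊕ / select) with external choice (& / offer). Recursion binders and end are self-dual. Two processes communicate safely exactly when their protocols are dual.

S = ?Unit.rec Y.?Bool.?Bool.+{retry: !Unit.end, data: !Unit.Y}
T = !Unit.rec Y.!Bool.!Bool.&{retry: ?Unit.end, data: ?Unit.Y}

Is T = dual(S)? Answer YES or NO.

?Unit | !Unit  ok
  rec Y | rec Y  ok (rec unchanged)
    ?Bool | !Bool  ok
      ?Bool | !Bool  ok
        +{retry,data} | &{retry,data}  ok label sets agree
          case retry:
            !Unit | ?Unit  ok
              end | end  ok
          case data:
            !Unit | ?Unit  ok
              Y | Y  ok

YES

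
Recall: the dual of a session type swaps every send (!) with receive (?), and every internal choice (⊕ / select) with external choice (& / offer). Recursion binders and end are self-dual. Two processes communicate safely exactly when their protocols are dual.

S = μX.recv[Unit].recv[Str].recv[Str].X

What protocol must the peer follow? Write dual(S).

μX.send[Unit].send[Str].send[Str].X

μX = μX  (rec unchanged)
  recv[Unit] = send[Unit]
    recv[Str] = send[Str]
      recv[Str] = send[Str]
        X ↦ X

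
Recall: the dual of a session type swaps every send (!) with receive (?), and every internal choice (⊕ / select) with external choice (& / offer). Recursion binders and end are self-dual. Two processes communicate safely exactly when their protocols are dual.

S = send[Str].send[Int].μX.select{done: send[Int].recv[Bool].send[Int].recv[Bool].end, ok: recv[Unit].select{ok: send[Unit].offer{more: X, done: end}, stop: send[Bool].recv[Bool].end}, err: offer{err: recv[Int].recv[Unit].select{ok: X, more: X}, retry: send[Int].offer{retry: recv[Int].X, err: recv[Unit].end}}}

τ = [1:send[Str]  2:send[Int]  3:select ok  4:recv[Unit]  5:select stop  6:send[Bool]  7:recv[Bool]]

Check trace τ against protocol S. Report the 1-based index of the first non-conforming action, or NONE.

step 1: send[Str]  ✓  state: send[Int].μX.…
step 2: send[Int]  ✓  state: μX.…
step 3: select ok  ✓  state: recv[Unit].select{ok: send[Unit].offer{more: μX.…, done: end}, stop: send[Bool].recv[Bool].end}
step 4: recv[Unit]  ✓  state: select{ok: send[Unit].offer{more: μX.…, done: end}, stop: send[Bool].recv[Bool].end}
step 5: select stop  ✓  state: send[Bool].recv[Bool].end
step 6: send[Bool]  ✓  state: recv[Bool].end
step 7: recv[Bool]  ✓  state: end
trace exhausted — no violation

NONE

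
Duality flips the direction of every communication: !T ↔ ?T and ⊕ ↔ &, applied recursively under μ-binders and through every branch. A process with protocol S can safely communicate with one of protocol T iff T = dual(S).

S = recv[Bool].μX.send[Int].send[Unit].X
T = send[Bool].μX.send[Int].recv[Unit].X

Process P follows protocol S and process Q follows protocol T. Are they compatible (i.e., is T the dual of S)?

recv[Bool] | send[Bool]  ok
  μX | μX  ok (binder kept)
    send[Int] | send[Int]  ✗ same direction on both sides — not dual

NO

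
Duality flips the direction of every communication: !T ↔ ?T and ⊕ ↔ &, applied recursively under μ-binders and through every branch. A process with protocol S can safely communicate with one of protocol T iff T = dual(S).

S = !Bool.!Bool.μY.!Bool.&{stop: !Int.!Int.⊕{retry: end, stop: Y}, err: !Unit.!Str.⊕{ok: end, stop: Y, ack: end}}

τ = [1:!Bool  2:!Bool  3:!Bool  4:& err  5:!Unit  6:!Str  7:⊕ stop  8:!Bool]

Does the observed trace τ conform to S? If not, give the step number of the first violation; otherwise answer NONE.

@1 !Bool  ✓  state: !Bool.μY.…
@2 !Bool  ✓  state: μY.…
@3 !Bool  ✓  state: &{stop: !Int.!Int.⊕{retry: end, stop: μY.…}, err: !Unit.!Str.⊕{ok: end, stop: μY.…, ack: end}}
@4 & err  ✓  state: !Unit.!Str.⊕{ok: end, stop: μY.…, ack: end}
@5 !Unit  ✓  state: !Str.⊕{ok: end, stop: μY.…, ack: end}
@6 !Str  ✓  state: ⊕{ok: end, stop: μY.…, ack: end}
@7 ⊕ stop  ✓  state: μY.…
@8 !Bool  ✓  state: &{stop: !Int.!Int.⊕{retry: end, stop: μY.…}, err: !Unit.!Str.⊕{ok: end, stop: μY.…, ack: end}}
τ conforms to S (length 8)

NONE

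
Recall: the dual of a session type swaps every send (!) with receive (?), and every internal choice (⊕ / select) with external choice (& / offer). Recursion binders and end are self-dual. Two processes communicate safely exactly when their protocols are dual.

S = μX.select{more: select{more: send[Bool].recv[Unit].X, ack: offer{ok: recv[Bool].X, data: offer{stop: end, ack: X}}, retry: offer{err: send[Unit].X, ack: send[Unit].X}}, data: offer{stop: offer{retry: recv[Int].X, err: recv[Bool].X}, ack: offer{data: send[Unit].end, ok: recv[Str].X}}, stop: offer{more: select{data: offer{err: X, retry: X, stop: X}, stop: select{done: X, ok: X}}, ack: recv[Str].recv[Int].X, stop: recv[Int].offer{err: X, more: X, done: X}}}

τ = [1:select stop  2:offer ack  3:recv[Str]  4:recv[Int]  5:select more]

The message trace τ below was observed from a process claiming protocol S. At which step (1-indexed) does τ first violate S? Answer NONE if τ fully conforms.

@1 select stop  ✓  cont: offer{more: select{data: offer{err: μX.…, retry: μX.…, stop: μX.…}, stop: select{done: μX.…, ok: μX.…}}, ack: recv[Str].recv[Int].μX.…, stop: recv[Int].offer{err: μX.…, more: μX.…, done: μX.…}}
@2 offer ack  ✓  cont: recv[Str].recv[Int].μX.…
@3 recv[Str]  ✓  cont: recv[Int].μX.…
@4 recv[Int]  ✓  cont: μX.…
@5 select more  ✓  cont: select{more: send[Bool].recv[Unit].μX.…, ack: offer{ok: recv[Bool].μX.…, data: offer{stop: end, ack: μX.…}}, retry: offer{err: send[Unit].μX.…, ack: send[Unit].μX.…}}
trace exhausted — no violation

NONE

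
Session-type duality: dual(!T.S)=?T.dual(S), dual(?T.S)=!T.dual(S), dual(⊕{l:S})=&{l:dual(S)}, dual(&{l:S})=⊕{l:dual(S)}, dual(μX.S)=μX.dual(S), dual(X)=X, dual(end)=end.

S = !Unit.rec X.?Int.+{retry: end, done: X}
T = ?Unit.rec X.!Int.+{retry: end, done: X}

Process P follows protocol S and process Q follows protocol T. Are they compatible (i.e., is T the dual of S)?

!Unit vs ?Unit  ok
  rec X vs rec X  ok (rec unchanged)
    ?Int vs !Int  ok
      +{retry,done} vs +{retry,done}  ✗ choice polarity not flipped — not dual

NO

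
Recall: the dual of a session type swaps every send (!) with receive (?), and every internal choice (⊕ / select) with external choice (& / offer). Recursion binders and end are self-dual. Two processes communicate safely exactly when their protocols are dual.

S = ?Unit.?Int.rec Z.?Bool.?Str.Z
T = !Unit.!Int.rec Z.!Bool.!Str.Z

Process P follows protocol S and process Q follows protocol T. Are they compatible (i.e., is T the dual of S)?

?Unit vs !Unit  match
  ?Int vs !Int  match
    rec Z vs rec Z  match (rec unchanged)
      ?Bool vs !Bool  match
        ?Str vs !Str  match
          Z vs Z  match

YES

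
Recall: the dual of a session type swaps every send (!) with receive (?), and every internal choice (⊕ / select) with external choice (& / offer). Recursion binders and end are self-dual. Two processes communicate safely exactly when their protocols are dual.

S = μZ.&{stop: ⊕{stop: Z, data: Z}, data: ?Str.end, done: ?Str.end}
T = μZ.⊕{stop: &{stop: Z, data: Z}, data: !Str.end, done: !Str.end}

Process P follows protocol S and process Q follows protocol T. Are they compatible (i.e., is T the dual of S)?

YES

μZ ‖ μZ  ok (binder kept)
  &{stop,data,done} ‖ ⊕{stop,data,done}  ok labels match
    case stop:
      ⊕{stop,data} ‖ &{stop,data}  ok labels match
        case stop:
          Z ‖ Z  ok
        case data:
          Z ‖ Z  ok
    case data:
      ?Str ‖ !Str  ok
        end ‖ end  ok
    case done:
      ?Str ‖ !Str  ok
        end ‖ end  ok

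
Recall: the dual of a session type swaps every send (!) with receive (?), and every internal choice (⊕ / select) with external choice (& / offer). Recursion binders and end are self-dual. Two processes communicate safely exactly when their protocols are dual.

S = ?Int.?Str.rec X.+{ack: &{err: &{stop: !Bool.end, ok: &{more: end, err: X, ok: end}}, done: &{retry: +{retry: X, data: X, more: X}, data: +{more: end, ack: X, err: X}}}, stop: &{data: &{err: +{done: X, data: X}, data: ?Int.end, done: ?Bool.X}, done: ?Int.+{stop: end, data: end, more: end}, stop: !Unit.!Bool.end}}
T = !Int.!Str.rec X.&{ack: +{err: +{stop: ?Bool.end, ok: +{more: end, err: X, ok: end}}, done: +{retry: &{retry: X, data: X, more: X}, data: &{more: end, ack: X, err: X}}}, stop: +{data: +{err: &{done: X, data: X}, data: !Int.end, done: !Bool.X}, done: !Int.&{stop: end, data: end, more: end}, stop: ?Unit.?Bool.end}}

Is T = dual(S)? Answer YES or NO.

?Int ‖ !Int  match
  ?Str ‖ !Str  match
    rec X ‖ rec X  match (rec unchanged)
      +{ack,stop} ‖ &{ack,stop}  match label sets agree
        [ack]
          &{err,done} ‖ +{err,done}  match label sets agree
            [err]
              &{stop,ok} ‖ +{stop,ok}  match label sets agree
                [stop]
                  !Bool ‖ ?Bool  match
                    end ‖ end  match
                [ok]
                  &{more,err,ok} ‖ +{more,err,ok}  match label sets agree
                    [more]
                      end ‖ end  match
                    [err]
                      X ‖ X  match
                    [ok]
                      end ‖ end  match
            [done]
              &{retry,data} ‖ +{retry,data}  match label sets agree
                [retry]
                  +{retry,data,more} ‖ &{retry,data,more}  match label sets agree
                    [retry]
                      X ‖ X  match
                    [data]
                      X ‖ X  match
                    [more]
                      X ‖ X  match
                [data]
                  +{more,ack,err} ‖ &{more,ack,err}  match label sets agree
                    [more]
                      end ‖ end  match
                    [ack]
                      X ‖ X  match
                    [err]
                      X ‖ X  match
        [stop]
          &{data,done,stop} ‖ +{data,done,stop}  match label sets agree
            [data]
              &{err,data,done} ‖ +{err,data,done}  match label sets agree
                [err]
                  +{done,data} ‖ &{done,data}  match label sets agree
                    [done]
                      X ‖ X  match
                    [data]
                      X ‖ X  match
                [data]
                  ?Int ‖ !Int  match
                    end ‖ end  match
                [done]
                  ?Bool ‖ !Bool  match
                    X ‖ X  match
            [done]
              ?Int ‖ !Int  match
                +{stop,data,more} ‖ &{stop,data,more}  match label sets agree
                  [stop]
                    end ‖ end  match
                  [data]
                    end ‖ end  match
                  [more]
                    end ‖ end  match
            [stop]
              !Unit ‖ ?Unit  match
                !Bool ‖ ?Bool  match
                  end ‖ end  match

YES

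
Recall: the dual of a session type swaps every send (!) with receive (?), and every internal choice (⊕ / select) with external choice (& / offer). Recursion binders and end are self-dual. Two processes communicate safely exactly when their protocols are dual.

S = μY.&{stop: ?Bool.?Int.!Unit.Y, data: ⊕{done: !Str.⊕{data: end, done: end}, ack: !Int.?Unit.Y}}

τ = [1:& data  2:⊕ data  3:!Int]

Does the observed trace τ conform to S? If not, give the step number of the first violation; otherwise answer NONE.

2

@1 & data  ✓  residual = ⊕{done: !Str.⊕{data: end, done: end}, ack: !Int.?Unit.μY.…}
@2 got ⊕ data, protocol expects ⊕ done or ⊕ ack  ✗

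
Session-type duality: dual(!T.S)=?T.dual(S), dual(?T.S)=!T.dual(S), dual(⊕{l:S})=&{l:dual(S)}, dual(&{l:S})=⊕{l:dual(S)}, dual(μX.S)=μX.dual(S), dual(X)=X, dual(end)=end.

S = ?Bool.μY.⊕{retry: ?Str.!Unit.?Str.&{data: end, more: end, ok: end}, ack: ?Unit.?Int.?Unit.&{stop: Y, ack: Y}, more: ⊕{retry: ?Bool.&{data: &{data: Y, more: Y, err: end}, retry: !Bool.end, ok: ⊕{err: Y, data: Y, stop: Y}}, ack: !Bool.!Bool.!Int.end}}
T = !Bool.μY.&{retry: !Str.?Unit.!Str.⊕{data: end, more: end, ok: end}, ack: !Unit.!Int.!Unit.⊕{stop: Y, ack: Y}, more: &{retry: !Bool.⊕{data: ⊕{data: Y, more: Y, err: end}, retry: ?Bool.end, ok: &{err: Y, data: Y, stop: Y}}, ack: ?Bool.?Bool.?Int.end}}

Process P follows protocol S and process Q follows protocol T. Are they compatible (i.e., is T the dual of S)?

?Bool vs !Bool  match
  μY vs μY  match (binder kept)
    ⊕{retry,ack,more} vs &{retry,ack,more}  match label sets agree
      [retry]
        ?Str vs !Str  match
          !Unit vs ?Unit  match
            ?Str vs !Str  match
              &{data,more,ok} vs ⊕{data,more,ok}  match label sets agree
                [data]
                  end vs end  match
                [more]
                  end vs end  match
                [ok]
                  end vs end  match
      [ack]
        ?Unit vs !Unit  match
          ?Int vs !Int  match
            ?Unit vs !Unit  match
              &{stop,ack} vs ⊕{stop,ack}  match label sets agree
                [stop]
                  Y vs Y  match
                [ack]
                  Y vs Y  match
      [more]
        ⊕{retry,ack} vs &{retry,ack}  match label sets agree
          [retry]
            ?Bool vs !Bool  match
              &{data,retry,ok} vs ⊕{data,retry,ok}  match label sets agree
                [data]
                  &{data,more,err} vs ⊕{data,more,err}  match label sets agree
                    [data]
                      Y vs Y  match
                    [more]
                      Y vs Y  match
                    [err]
                      end vs end  match
                [retry]
                  !Bool vs ?Bool  match
                    end vs end  match
                [ok]
                  ⊕{err,data,stop} vs &{err,data,stop}  match label sets agree
                    [err]
                      Y vs Y  match
                    [data]
                      Y vs Y  match
                    [stop]
                      Y vs Y  match
          [ack]
            !Bool vs ?Bool  match
              !Bool vs ?Bool  match
                !Int vs ?Int  match
                  end vs end  match

YES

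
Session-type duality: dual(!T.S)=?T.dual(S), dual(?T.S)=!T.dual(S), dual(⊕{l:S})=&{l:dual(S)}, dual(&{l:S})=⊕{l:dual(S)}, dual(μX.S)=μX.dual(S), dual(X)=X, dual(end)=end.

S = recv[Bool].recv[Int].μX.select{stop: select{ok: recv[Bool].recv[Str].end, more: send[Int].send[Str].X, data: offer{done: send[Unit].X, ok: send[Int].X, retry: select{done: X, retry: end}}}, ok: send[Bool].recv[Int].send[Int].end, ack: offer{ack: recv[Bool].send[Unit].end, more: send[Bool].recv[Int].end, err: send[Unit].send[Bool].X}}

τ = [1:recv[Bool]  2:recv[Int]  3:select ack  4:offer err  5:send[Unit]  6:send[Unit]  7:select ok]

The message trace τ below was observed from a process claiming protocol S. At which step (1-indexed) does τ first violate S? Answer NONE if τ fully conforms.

@1 recv[Bool]  ok  cont: recv[Int].μX.…
@2 recv[Int]  ok  cont: μX.…
@3 select ack  ok  cont: offer{ack: recv[Bool].send[Unit].end, more: send[Bool].recv[Int].end, err: send[Unit].send[Bool].μX.…}
@4 offer err  ok  cont: send[Unit].send[Bool].μX.…
@5 send[Unit]  ok  cont: send[Bool].μX.…
@6 got send[Unit], protocol expects send[Bool]  ✗

6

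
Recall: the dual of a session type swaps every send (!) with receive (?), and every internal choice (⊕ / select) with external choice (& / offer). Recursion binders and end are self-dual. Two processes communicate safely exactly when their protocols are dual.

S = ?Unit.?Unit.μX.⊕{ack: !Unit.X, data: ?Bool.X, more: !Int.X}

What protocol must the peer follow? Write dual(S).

!Unit.!Unit.μX.&{ack: ?Unit.X, data: !Bool.X, more: ?Int.X}

?Unit → !Unit
  ?Unit → !Unit
    μX → μX  (μ self-dual)
      ⊕{ack,data,more} → &{ack,data,more}  (select→offer)
        case ack:
          !Unit → ?Unit
            X self-dual
        case data:
          ?Bool → !Bool
            X self-dual
        case more:
          !Int → ?Int
            X self-dual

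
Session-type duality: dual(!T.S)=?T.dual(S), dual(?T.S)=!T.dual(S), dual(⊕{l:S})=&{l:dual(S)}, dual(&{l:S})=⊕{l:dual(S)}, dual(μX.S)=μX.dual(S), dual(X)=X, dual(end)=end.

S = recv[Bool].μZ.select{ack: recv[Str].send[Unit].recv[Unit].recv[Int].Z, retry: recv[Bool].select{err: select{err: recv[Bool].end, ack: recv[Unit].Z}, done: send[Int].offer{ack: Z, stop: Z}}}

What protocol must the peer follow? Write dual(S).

send[Bool].μZ.offer{ack: send[Str].recv[Unit].send[Unit].send[Int].Z, retry: send[Bool].offer{err: offer{err: send[Bool].end, ack: send[Unit].Z}, done: recv[Int].select{ack: Z, stop: Z}}}

recv[Bool] = send[Bool]
  μZ = μZ  (μ self-dual)
    select{ack,retry} = offer{ack,retry}  (internal→external)
      case ack:
        recv[Str] = send[Str]
          send[Unit] = recv[Unit]
            recv[Unit] = send[Unit]
              recv[Int] = send[Int]
                Z ↦ Z
      case retry:
        recv[Bool] = send[Bool]
          select{err,done} = offer{err,done}  (internal→external)
            case err:
              select{err,ack} = offer{err,ack}  (internal→external)
                case err:
                  recv[Bool] = send[Bool]
                    end ↦ end
                case ack:
                  recv[Unit] = send[Unit]
                    Z ↦ Z
            case done:
              send[Int] = recv[Int]
                offer{ack,stop} = select{ack,stop}  (&→⊕)
                  case ack:
                    Z ↦ Z
                  case stop:
                    Z ↦ Z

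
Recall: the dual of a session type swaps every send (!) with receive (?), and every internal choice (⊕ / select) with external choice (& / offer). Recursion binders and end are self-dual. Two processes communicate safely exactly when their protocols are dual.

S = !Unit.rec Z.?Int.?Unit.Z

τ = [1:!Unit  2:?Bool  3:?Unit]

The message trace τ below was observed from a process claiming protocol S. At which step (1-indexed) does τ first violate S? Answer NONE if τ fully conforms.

step 1: !Unit  match  residual = rec Z.…
step 2: got ?Bool, protocol expects ?Int  ✗

2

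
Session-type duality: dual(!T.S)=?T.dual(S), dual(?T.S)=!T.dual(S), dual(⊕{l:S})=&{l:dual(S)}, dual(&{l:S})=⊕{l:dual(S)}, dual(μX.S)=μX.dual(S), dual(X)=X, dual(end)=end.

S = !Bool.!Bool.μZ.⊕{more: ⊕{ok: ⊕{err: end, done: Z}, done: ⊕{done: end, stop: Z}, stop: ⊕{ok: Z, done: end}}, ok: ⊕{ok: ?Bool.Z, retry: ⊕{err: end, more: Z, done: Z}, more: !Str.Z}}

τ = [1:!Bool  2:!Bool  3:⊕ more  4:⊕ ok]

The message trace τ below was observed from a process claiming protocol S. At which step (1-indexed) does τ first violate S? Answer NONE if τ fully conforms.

NONE

[1] !Bool  ok  residual = !Bool.μZ.…
[2] !Bool  ok  residual = μZ.…
[3] ⊕ more  ok  residual = ⊕{ok: ⊕{err: end, done: μZ.…}, done: ⊕{done: end, stop: μZ.…}, stop: ⊕{ok: μZ.…, done: end}}
[4] ⊕ ok  ok  residual = ⊕{err: end, done: μZ.…}
trace exhausted — no violation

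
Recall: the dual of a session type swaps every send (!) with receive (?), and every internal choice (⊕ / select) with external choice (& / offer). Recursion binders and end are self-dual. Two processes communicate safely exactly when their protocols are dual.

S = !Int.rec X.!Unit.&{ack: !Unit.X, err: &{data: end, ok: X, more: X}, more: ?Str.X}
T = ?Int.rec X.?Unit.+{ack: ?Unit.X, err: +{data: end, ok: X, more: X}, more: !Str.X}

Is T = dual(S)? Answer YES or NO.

!Int vs ?Int  match
  rec X vs rec X  match (μ self-dual)
    !Unit vs ?Unit  match
      &{ack,err,more} vs +{ack,err,more}  match labels match
        [ack]
          !Unit vs ?Unit  match
            X vs X  match
        [err]
          &{data,ok,more} vs +{data,ok,more}  match labels match
            [data]
              end vs end  match
            [ok]
              X vs X  match
            [more]
              X vs X  match
        [more]
          ?Str vs !Str  match
            X vs X  match

YES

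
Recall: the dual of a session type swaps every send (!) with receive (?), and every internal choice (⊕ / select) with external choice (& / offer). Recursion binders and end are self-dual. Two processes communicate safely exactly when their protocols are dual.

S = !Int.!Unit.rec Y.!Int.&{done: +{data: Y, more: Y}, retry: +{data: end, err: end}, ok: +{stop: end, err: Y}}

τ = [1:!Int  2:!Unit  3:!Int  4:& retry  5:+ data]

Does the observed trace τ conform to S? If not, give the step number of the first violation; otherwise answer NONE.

NONE

[1] !Int  match  state: !Unit.rec Y.…
[2] !Unit  match  state: rec Y.…
[3] !Int  match  state: &{done: +{data: rec Y.…, more: rec Y.…}, retry: +{data: end, err: end}, ok: +{stop: end, err: rec Y.…}}
[4] & retry  match  state: +{data: end, err: end}
[5] + data  match  state: end
trace exhausted — no violation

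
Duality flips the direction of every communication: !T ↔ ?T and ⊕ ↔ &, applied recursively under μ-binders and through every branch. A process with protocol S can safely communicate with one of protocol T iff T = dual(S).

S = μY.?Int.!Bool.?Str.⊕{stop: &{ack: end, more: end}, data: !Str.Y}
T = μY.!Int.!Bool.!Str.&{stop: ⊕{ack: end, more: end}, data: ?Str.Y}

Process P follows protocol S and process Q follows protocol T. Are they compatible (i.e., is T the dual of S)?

NO

μY vs μY  ok (rec unchanged)
  ?Int vs !Int  ok
    !Bool vs !Bool  ✗ same direction on both sides — not dual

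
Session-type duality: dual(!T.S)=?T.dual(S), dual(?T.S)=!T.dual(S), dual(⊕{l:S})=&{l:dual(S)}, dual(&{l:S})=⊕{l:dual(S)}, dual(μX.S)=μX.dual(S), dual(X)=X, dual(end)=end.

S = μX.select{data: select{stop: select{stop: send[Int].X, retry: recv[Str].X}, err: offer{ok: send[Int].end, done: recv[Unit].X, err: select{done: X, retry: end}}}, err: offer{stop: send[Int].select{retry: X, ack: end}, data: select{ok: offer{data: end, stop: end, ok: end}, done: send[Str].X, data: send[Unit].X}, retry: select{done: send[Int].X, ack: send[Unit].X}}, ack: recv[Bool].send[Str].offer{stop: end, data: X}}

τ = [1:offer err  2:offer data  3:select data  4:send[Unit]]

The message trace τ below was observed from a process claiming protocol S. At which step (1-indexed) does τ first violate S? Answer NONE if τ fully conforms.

1

@1 got offer err, protocol expects select data or select err or select ack  ✗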